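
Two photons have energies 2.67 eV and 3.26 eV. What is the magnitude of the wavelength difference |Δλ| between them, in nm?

84.0 nm

Using λ = hc/E: λ₁ = 4.644·10^-7 m, λ₂ = 3.803·10^-7 m.
|Δλ| = |4.644·10^-7 − 3.803·10^-7| = 8.40·10^-8 m = 84.0 nm.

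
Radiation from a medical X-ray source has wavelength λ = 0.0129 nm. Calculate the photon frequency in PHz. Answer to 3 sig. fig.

2.32 × 10^4 PHz

In SI units: λ = 0.0129 nm = 1.29 × 10^-11 m.
The photon relation is f = c/λ, giving f = 2.324 × 10^19 Hz.
Converting to PHz: f = 23240 PHz ≈ 2.32 × 10^4 PHz.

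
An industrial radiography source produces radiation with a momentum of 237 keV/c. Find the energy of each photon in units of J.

3.80e-14 J

Convert to SI: p = 237 keV/c = 1.2666e-22 kg·m/s.
Since E = pc for a photon, E = 3.797e-14 J.
So E ≈ 3.80e-14 J.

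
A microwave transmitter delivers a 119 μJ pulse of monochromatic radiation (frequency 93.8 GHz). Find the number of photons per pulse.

Per-photon energy: E = 6.215e-23 J (from frequency = 93.8 GHz).
N = E_total / E_photon = 1.19e-4 J / 6.215e-23 J = 1.91e18.

1.91e18 photons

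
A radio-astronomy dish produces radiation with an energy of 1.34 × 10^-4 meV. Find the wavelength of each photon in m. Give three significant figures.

Take h = 6.62607015 × 10^-34 J·s, c = 2.99792458 × 10^8 m/s, 1 eV = 1.602176634 × 10^-19 J.
In SI units: E = 1.34 × 10^-4 meV = 2.1469 × 10^-26 J.
The photon relation is λ = hc/E, giving λ = 9.253 m.
So λ ≈ 9.25 m.

9.25 m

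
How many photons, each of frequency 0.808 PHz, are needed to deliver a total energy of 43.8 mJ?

Per-photon energy: E = 5.354 × 10^-19 J (from frequency = 0.808 PHz).
N = E_total / E_photon = 0.0438 J / 5.354 × 10^-19 J = 8.18 × 10^16.

8.18 × 10^16 photons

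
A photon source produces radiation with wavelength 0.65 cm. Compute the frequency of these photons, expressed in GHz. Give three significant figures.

Take c = 2.99792458e8 m/s.
Convert to SI: λ = 0.65 cm = 0.0065 m.
Apply f = c/λ: f = 4.612e10 Hz.
Converting to GHz: f = 46.12 GHz ≈ 46.1 GHz.

46.1 GHz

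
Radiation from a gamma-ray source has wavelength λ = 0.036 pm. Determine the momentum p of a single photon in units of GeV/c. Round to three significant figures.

(h = 6.62607015 × 10^-34 J·s, c = 2.99792458 × 10^8 m/s, 1 eV = 1.602176634 × 10^-19 J.)
First convert: λ = 0.036 pm = 3.6 × 10^-14 m.
For a photon p = h/λ, so p = 1.841 × 10^-20 kg·m/s.
Converting to GeV/c: p = 0.03444 GeV/c ≈ 0.0344 GeV/c.

0.0344 GeV/c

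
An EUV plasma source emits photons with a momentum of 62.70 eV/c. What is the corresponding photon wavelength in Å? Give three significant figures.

Take h = 6.62607015e-34 J·s, c = 2.99792458e8 m/s, 1 eV = 1.602176634e-19 J.
Convert to SI: p = 62.70 eV/c = 3.3509e-26 kg·m/s.
Since λ = h/p for a photon, λ = 1.977e-8 m.
Converting to Å: λ = 197.7 Å ≈ 198 Å.

198 Å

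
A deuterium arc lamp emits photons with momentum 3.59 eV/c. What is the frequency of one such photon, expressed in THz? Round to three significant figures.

868 THz

In SI units: p = 3.59 eV/c = 1.9186e-27 kg·m/s.
Apply f = pc/h: f = 8.681e14 Hz.
Converting to THz: f = 868.1 THz ≈ 868 THz.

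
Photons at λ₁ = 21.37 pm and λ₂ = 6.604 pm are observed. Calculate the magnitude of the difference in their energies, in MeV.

0.130 MeV

Using E = hc/λ: E₁ = 9.2955e-15 J, E₂ = 3.0079e-14 J.
|ΔE| = |9.2955e-15 − 3.0079e-14| = 2.08e-14 J = 0.130 MeV.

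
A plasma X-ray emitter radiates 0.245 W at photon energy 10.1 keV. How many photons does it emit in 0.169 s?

Total energy: E_total = P·t = 0.245 × 0.169 = 0.04141 J.
Per-photon energy: E = 1.618·10^-15 J.
N = E_total / E_photon = 2.56·10^13.

2.56·10^13 photons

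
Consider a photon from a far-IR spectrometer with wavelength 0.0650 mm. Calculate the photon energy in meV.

Convert to SI: λ = 0.0650 mm = 6.50 × 10^-5 m.
The photon relation is E = hc/λ, giving E = 3.056 × 10^-21 J.
Converting to meV: E = 19.07 meV ≈ 19.1 meV.

19.1 meV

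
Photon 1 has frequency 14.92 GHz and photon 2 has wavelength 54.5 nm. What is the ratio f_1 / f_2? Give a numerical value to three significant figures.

2.71e-6

f_1 = 1.492e10 Hz (from frequency = 14.92 GHz, via f given directly).
f_2 = 5.501e15 Hz (from wavelength = 54.5 nm, via f = c/λ).
Ratio = 1.492e10 / 5.501e15 = 2.71e-6.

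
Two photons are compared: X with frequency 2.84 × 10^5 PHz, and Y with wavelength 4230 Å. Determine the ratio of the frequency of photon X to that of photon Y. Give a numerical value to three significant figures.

4.01 × 10^5

f_X = 2.840 × 10^20 Hz (from frequency = 2.84 × 10^5 PHz, via f given directly).
f_Y = 7.087 × 10^14 Hz (from wavelength = 4230 Å, via f = c/λ).
Ratio = 2.840 × 10^20 / 7.087 × 10^14 = 4.01 × 10^5.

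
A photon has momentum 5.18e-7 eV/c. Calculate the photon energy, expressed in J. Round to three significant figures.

8.30e-26 J

Convert to SI: p = 5.18e-7 eV/c = 2.7683e-34 kg·m/s.
For a photon E = pc, so E = 8.299e-26 J.
So E ≈ 8.30e-26 J.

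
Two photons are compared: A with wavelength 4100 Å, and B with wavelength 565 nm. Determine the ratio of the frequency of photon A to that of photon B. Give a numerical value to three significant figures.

1.38

f_A = 7.312·10^14 Hz (from wavelength = 4100 Å, via f = c/λ).
f_B = 5.306·10^14 Hz (from wavelength = 565 nm, via f = c/λ).
Ratio = 7.312·10^14 / 5.306·10^14 = 1.38.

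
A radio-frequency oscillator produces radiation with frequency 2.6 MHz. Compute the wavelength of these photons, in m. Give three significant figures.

In SI units: f = 2.6 MHz = 2.6e6 Hz.
For a photon λ = c/f, so λ = 115.3 m.
So λ ≈ 115 m.

115 m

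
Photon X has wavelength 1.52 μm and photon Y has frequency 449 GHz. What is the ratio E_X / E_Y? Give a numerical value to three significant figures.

E_X = 1.307 × 10^-19 J (from wavelength = 1.52 μm, via E = hc/λ).
E_Y = 2.975 × 10^-22 J (from frequency = 449 GHz, via E = hf).
Ratio = 1.307 × 10^-19 / 2.975 × 10^-22 = 439.

439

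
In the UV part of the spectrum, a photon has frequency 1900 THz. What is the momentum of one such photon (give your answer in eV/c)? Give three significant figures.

7.86 eV/c

First convert: f = 1900 THz = 1.90e15 Hz.
Apply p = hf/c: p = 4.199e-27 kg·m/s.
Converting to eV/c: p = 7.858 eV/c ≈ 7.86 eV/c.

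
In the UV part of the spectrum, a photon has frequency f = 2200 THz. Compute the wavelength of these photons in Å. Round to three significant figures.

1360 Å

Use c = 2.99792458e8 m/s.
In SI units: f = 2200 THz = 2.2e15 Hz.
Apply λ = c/f: λ = 1.363e-7 m.
Converting to Å: λ = 1363 Å ≈ 1360 Å.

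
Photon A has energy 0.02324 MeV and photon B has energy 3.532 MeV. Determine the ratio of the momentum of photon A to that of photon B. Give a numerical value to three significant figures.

p_A = 1.242·10^-23 kg·m/s (from energy = 0.02324 MeV, via p = E/c).
p_B = 1.888·10^-21 kg·m/s (from energy = 3.532 MeV, via p = E/c).
Ratio = 1.242·10^-23 / 1.888·10^-21 = 6.58·10^-3.

6.58·10^-3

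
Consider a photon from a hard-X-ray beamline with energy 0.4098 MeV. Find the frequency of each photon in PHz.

First convert: E = 0.4098 MeV = 6.5657e-14 J.
The photon relation is f = E/h, giving f = 9.909e19 Hz.
Converting to PHz: f = 99090 PHz ≈ 9.91e4 PHz.

9.91e4 PHz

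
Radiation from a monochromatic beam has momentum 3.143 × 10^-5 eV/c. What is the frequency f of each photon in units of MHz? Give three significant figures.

7600 MHz

Use h = 6.62607015 × 10^-34 J·s, c = 2.99792458 × 10^8 m/s, 1 eV = 1.602176634 × 10^-19 J.
First convert: p = 3.143 × 10^-5 eV/c = 1.6797 × 10^-32 kg·m/s.
The photon relation is f = pc/h, giving f = 7.600 × 10^9 Hz.
Converting to MHz: f = 7600 MHz ≈ 7600 MHz.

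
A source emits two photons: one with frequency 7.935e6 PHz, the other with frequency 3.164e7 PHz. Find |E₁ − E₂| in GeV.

Using E = hf: E₁ = 5.2578e-12 J, E₂ = 2.0965e-11 J.
|ΔE| = |5.2578e-12 − 2.0965e-11| = 1.57e-11 J = 0.0980 GeV.

0.0980 GeV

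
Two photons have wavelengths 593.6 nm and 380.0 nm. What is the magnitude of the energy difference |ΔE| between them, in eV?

Using E = hc/λ: E₁ = 3.3464·10^-19 J, E₂ = 5.2275·10^-19 J.
|ΔE| = |3.3464·10^-19 − 5.2275·10^-19| = 1.88·10^-19 J = 1.17 eV.

1.17 eV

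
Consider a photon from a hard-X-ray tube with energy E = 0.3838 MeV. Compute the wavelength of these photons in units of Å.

0.0323 Å

Convert to SI: E = 0.3838 MeV = 6.1492e-14 J.
Apply λ = hc/E: λ = 3.230e-12 m.
Converting to Å: λ = 0.03230 Å ≈ 0.0323 Å.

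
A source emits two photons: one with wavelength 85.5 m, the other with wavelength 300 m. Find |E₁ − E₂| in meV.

Using E = hc/λ: E₁ = 2.323 × 10^-27 J, E₂ = 6.621 × 10^-28 J.
|ΔE| = |2.323 × 10^-27 − 6.621 × 10^-28| = 1.66 × 10^-27 J = 1.04 × 10^-5 meV.

1.04 × 10^-5 meV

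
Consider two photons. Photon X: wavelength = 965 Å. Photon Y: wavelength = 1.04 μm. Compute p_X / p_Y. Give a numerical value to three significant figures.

10.8

p_X = 6.866·10^-27 kg·m/s (from wavelength = 965 Å, via p = h/λ).
p_Y = 6.371·10^-28 kg·m/s (from wavelength = 1.04 μm, via p = h/λ).
Ratio = 6.866·10^-27 / 6.371·10^-28 = 10.8.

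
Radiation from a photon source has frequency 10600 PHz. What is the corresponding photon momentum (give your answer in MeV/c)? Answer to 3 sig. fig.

0.0438 MeV/c

(h = 6.62607015e-34 J·s, c = 2.99792458e8 m/s, 1 eV = 1.602176634e-19 J.)
In SI units: f = 10600 PHz = 1.06e19 Hz.
Apply p = hf/c: p = 2.343e-23 kg·m/s.
Converting to MeV/c: p = 0.04384 MeV/c ≈ 0.0438 MeV/c.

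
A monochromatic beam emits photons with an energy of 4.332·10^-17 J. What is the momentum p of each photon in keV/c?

0.270 keV/c

Use c = 2.99792458·10^8 m/s, 1 eV = 1.602176634·10^-19 J.
The photon relation is p = E/c, giving p = 1.445·10^-25 kg·m/s.
Converting to keV/c: p = 0.2704 keV/c ≈ 0.270 keV/c.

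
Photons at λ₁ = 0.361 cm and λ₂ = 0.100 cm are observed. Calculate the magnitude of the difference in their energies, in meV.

0.896 meV

Using E = hc/λ: E₁ = 5.503 × 10^-23 J, E₂ = 1.986 × 10^-22 J.
|ΔE| = |5.503 × 10^-23 − 1.986 × 10^-22| = 1.44 × 10^-22 J = 0.896 meV.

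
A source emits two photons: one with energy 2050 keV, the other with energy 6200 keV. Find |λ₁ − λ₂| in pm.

0.405 pm

Using λ = hc/E: λ₁ = 6.048e-13 m, λ₂ = 2.000e-13 m.
|Δλ| = |6.048e-13 − 2.000e-13| = 4.05e-13 m = 0.405 pm.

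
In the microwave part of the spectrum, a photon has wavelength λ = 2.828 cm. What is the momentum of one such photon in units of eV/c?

Use h = 6.62607015·10^-34 J·s, c = 2.99792458·10^8 m/s, 1 eV = 1.602176634·10^-19 J.
First convert: λ = 2.828 cm = 0.02828 m.
For a photon p = h/λ, so p = 2.343·10^-32 kg·m/s.
Converting to eV/c: p = 4.384·10^-5 eV/c ≈ 4.38·10^-5 eV/c.

4.38·10^-5 eV/c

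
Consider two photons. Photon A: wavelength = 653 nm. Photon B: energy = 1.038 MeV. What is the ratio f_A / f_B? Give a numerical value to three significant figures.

1.83·10^-6

f_A = 4.591·10^14 Hz (from wavelength = 653 nm, via f = c/λ).
f_B = 2.510·10^20 Hz (from energy = 1.038 MeV, via f = E/h).
Ratio = 4.591·10^14 / 2.510·10^20 = 1.83·10^-6.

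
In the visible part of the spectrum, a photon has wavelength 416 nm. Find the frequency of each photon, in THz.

721 THz

Convert to SI: λ = 416 nm = 4.16 × 10^-7 m.
Since f = c/λ for a photon, f = 7.207 × 10^14 Hz.
Converting to THz: f = 720.7 THz ≈ 721 THz.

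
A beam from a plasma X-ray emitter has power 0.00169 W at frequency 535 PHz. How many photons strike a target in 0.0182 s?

8.68 × 10^10 photons

Total energy: E_total = P·t = 0.00169 × 0.0182 = 3.076 × 10^-5 J.
Per-photon energy: E = 3.545 × 10^-16 J.
N = E_total / E_photon = 8.68 × 10^10.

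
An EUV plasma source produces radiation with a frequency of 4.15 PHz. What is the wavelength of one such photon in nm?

72.2 nm

Take c = 2.99792458 × 10^8 m/s.
Convert to SI: f = 4.15 PHz = 4.15 × 10^15 Hz.
Apply λ = c/f: λ = 7.224 × 10^-8 m.
Converting to nm: λ = 72.24 nm ≈ 72.2 nm.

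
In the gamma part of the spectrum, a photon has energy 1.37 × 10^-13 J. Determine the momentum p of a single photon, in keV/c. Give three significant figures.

Use c = 2.99792458 × 10^8 m/s, 1 eV = 1.602176634 × 10^-19 J.
The photon relation is p = E/c, giving p = 4.570 × 10^-22 kg·m/s.
Converting to keV/c: p = 855.1 keV/c ≈ 855 keV/c.

855 keV/c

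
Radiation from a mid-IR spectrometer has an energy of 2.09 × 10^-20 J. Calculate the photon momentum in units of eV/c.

0.130 eV/c

Apply p = E/c: p = 6.971 × 10^-29 kg·m/s.
Converting to eV/c: p = 0.1304 eV/c ≈ 0.130 eV/c.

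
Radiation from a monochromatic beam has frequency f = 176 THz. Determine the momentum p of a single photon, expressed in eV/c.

0.728 eV/c

Take h = 6.62607015 × 10^-34 J·s, c = 2.99792458 × 10^8 m/s, 1 eV = 1.602176634 × 10^-19 J.
In SI units: f = 176 THz = 1.76 × 10^14 Hz.
For a photon p = hf/c, so p = 3.890 × 10^-28 kg·m/s.
Converting to eV/c: p = 0.7279 eV/c ≈ 0.728 eV/c.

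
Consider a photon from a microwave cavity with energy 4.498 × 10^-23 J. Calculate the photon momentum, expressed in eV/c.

2.81 × 10^-4 eV/c

(c = 2.99792458 × 10^8 m/s, 1 eV = 1.602176634 × 10^-19 J.)
For a photon p = E/c, so p = 1.500 × 10^-31 kg·m/s.
Converting to eV/c: p = 2.807 × 10^-4 eV/c ≈ 2.81 × 10^-4 eV/c.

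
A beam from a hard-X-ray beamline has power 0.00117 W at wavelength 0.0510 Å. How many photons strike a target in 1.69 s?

Total energy: E_total = P·t = 0.00117 × 1.69 = 0.001977 J.
Per-photon energy: E = 3.895e-14 J.
N = E_total / E_photon = 5.08e10.

5.08e10 photons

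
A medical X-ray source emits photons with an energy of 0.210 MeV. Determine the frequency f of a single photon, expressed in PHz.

Use h = 6.62607015 × 10^-34 J·s, 1 eV = 1.602176634 × 10^-19 J.
In SI units: E = 0.210 MeV = 3.3646 × 10^-14 J.
For a photon f = E/h, so f = 5.078 × 10^19 Hz.
Converting to PHz: f = 50780 PHz ≈ 5.08 × 10^4 PHz.

5.08 × 10^4 PHz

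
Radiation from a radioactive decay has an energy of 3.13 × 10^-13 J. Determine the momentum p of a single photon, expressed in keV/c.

Use c = 2.99792458 × 10^8 m/s, 1 eV = 1.602176634 × 10^-19 J.
Apply p = E/c: p = 1.044 × 10^-21 kg·m/s.
Converting to keV/c: p = 1954 keV/c ≈ 1950 keV/c.

1950 keV/c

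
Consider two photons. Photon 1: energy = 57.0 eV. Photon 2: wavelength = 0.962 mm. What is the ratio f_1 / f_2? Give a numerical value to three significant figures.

f_1 = 1.378 × 10^16 Hz (from energy = 57.0 eV, via f = E/h).
f_2 = 3.116 × 10^11 Hz (from wavelength = 0.962 mm, via f = c/λ).
Ratio = 1.378 × 10^16 / 3.116 × 10^11 = 4.42 × 10^4.

4.42 × 10^4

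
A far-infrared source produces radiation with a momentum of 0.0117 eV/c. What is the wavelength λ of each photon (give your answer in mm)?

0.106 mm

In SI units: p = 0.0117 eV/c = 6.2528e-30 kg·m/s.
The photon relation is λ = h/p, giving λ = 1.060e-4 m.
Converting to mm: λ = 0.1060 mm ≈ 0.106 mm.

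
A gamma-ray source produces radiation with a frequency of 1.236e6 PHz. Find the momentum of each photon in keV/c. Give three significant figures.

In SI units: f = 1.236e6 PHz = 1.236e21 Hz.
The photon relation is p = hf/c, giving p = 2.732e-21 kg·m/s.
Converting to keV/c: p = 5112 keV/c ≈ 5110 keV/c.

5110 keV/c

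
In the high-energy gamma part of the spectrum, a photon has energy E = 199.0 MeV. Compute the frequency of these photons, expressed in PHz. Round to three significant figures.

In SI units: E = 199.0 MeV = 3.1883 × 10^-11 J.
Apply f = E/h: f = 4.812 × 10^22 Hz.
Converting to PHz: f = 4.812 × 10^7 PHz ≈ 4.81 × 10^7 PHz.

4.81 × 10^7 PHz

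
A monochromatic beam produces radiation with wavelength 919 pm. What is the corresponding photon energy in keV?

1.35 keV

Use h = 6.62607015 × 10^-34 J·s, c = 2.99792458 × 10^8 m/s, 1 eV = 1.602176634 × 10^-19 J.
In SI units: λ = 919 pm = 9.19 × 10^-10 m.
For a photon E = hc/λ, so E = 2.162 × 10^-16 J.
Converting to keV: E = 1.349 keV ≈ 1.35 keV.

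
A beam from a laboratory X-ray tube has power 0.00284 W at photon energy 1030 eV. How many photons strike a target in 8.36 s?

Total energy: E_total = P·t = 0.00284 × 8.36 = 0.02374 J.
Per-photon energy: E = 1.650e-16 J.
N = E_total / E_photon = 1.44e14.

1.44e14 photons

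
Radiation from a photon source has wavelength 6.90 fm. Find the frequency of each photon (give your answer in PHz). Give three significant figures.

Use c = 2.99792458 × 10^8 m/s.
First convert: λ = 6.90 fm = 6.90 × 10^-15 m.
Since f = c/λ for a photon, f = 4.345 × 10^22 Hz.
Converting to PHz: f = 4.345 × 10^7 PHz ≈ 4.34 × 10^7 PHz.

4.34 × 10^7 PHz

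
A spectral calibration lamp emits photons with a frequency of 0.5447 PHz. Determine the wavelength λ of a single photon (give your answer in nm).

550 nm

First convert: f = 0.5447 PHz = 5.447 × 10^14 Hz.
Apply λ = c/f: λ = 5.504 × 10^-7 m.
Converting to nm: λ = 550.4 nm ≈ 550 nm.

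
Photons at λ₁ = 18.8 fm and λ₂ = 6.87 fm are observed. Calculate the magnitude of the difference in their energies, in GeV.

0.115 GeV

Using E = hc/λ: E₁ = 1.057e-11 J, E₂ = 2.891e-11 J.
|ΔE| = |1.057e-11 − 2.891e-11| = 1.83e-11 J = 0.115 GeV.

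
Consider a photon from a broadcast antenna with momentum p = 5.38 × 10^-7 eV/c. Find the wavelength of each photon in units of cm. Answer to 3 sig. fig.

230 cm

Use h = 6.62607015 × 10^-34 J·s, c = 2.99792458 × 10^8 m/s, 1 eV = 1.602176634 × 10^-19 J.
First convert: p = 5.38 × 10^-7 eV/c = 2.8752 × 10^-34 kg·m/s.
Apply λ = h/p: λ = 2.305 m.
Converting to cm: λ = 230.5 cm ≈ 230 cm.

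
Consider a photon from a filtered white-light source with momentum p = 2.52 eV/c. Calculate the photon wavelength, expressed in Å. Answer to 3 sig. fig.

4920 Å

Use h = 6.62607015 × 10^-34 J·s, c = 2.99792458 × 10^8 m/s, 1 eV = 1.602176634 × 10^-19 J.
In SI units: p = 2.52 eV/c = 1.3468 × 10^-27 kg·m/s.
Since λ = h/p for a photon, λ = 4.920 × 10^-7 m.
Converting to Å: λ = 4920 Å ≈ 4920 Å.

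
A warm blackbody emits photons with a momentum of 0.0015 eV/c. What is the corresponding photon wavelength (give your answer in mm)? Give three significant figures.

Take h = 6.62607015 × 10^-34 J·s, c = 2.99792458 × 10^8 m/s, 1 eV = 1.602176634 × 10^-19 J.
In SI units: p = 0.0015 eV/c = 8.0164 × 10^-31 kg·m/s.
The photon relation is λ = h/p, giving λ = 8.266 × 10^-4 m.
Converting to mm: λ = 0.8266 mm ≈ 0.827 mm.

0.827 mm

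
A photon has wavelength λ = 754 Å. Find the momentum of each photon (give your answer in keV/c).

(h = 6.62607015 × 10^-34 J·s, c = 2.99792458 × 10^8 m/s, 1 eV = 1.602176634 × 10^-19 J.)
First convert: λ = 754 Å = 7.54 × 10^-8 m.
The photon relation is p = h/λ, giving p = 8.788 × 10^-27 kg·m/s.
Converting to keV/c: p = 0.01644 keV/c ≈ 0.0164 keV/c.

0.0164 keV/c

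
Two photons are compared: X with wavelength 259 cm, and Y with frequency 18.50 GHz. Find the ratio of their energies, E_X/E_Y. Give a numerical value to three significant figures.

E_X = 7.670 × 10^-26 J (from wavelength = 259 cm, via E = hc/λ).
E_Y = 1.226 × 10^-23 J (from frequency = 18.50 GHz, via E = hf).
Ratio = 7.670 × 10^-26 / 1.226 × 10^-23 = 6.26 × 10^-3.

6.26 × 10^-3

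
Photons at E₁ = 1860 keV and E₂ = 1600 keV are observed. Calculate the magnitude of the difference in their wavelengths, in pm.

Using λ = hc/E: λ₁ = 6.666 × 10^-13 m, λ₂ = 7.749 × 10^-13 m.
|Δλ| = |6.666 × 10^-13 − 7.749 × 10^-13| = 1.08 × 10^-13 m = 0.108 pm.

0.108 pm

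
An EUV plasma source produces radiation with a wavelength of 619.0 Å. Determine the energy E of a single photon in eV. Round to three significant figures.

20.0 eV

In SI units: λ = 619.0 Å = 6.190e-8 m.
Since E = hc/λ for a photon, E = 3.209e-18 J.
Converting to eV: E = 20.03 eV ≈ 20.0 eV.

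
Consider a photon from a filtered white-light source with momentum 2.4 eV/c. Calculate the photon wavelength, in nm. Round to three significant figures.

517 nm

First convert: p = 2.4 eV/c = 1.2826 × 10^-27 kg·m/s.
Since λ = h/p for a photon, λ = 5.166 × 10^-7 m.
Converting to nm: λ = 516.6 nm ≈ 517 nm.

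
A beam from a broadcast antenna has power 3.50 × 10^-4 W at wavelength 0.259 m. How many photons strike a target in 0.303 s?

1.38 × 10^20 photons

Total energy: E_total = P·t = 3.50 × 10^-4 × 0.303 = 1.060 × 10^-4 J.
Per-photon energy: E = 7.670 × 10^-25 J.
N = E_total / E_photon = 1.38 × 10^20.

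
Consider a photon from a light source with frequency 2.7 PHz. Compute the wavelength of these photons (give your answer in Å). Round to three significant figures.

1110 Å

In SI units: f = 2.7 PHz = 2.7 × 10^15 Hz.
The photon relation is λ = c/f, giving λ = 1.110 × 10^-7 m.
Converting to Å: λ = 1110 Å ≈ 1110 Å.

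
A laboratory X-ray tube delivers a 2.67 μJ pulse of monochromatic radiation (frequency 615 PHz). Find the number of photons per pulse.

Per-photon energy: E = 4.075 × 10^-16 J (from frequency = 615 PHz).
N = E_total / E_photon = 2.67 × 10^-6 J / 4.075 × 10^-16 J = 6.55 × 10^9.

6.55 × 10^9 photons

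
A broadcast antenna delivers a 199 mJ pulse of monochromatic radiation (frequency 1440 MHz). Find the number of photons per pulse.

2.09e23 photons

Per-photon energy: E = 9.542e-25 J (from frequency = 1440 MHz).
N = E_total / E_photon = 0.199 J / 9.542e-25 J = 2.09e23.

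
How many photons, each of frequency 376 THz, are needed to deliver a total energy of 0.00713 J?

2.86e16 photons

Per-photon energy: E = 2.491e-19 J (from frequency = 376 THz).
N = E_total / E_photon = 0.00713 J / 2.491e-19 J = 2.86e16.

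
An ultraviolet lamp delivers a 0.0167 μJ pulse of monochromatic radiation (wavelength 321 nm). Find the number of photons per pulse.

Per-photon energy: E = 6.188e-19 J (from wavelength = 321 nm).
N = E_total / E_photon = 1.67e-8 J / 6.188e-19 J = 2.70e10.

2.70e10 photons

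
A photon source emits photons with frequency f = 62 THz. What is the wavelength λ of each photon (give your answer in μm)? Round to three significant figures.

4.84 μm

(c = 2.99792458e8 m/s.)
In SI units: f = 62 THz = 6.2e13 Hz.
Apply λ = c/f: λ = 4.835e-6 m.
Converting to μm: λ = 4.835 μm ≈ 4.84 μm.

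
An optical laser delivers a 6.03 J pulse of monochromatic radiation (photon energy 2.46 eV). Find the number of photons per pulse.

1.53e19 photons

Per-photon energy: E = 3.941e-19 J (from energy = 2.46 eV).
N = E_total / E_photon = 6.03 J / 3.941e-19 J = 1.53e19.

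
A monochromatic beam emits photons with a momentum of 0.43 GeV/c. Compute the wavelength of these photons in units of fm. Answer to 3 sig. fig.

2.88 fm

In SI units: p = 0.43 GeV/c = 2.2980 × 10^-19 kg·m/s.
Apply λ = h/p: λ = 2.883 × 10^-15 m.
Converting to fm: λ = 2.883 fm ≈ 2.88 fm.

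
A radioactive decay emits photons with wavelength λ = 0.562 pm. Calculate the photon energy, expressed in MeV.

2.21 MeV

In SI units: λ = 0.562 pm = 5.62e-13 m.
For a photon E = hc/λ, so E = 3.535e-13 J.
Converting to MeV: E = 2.206 MeV ≈ 2.21 MeV.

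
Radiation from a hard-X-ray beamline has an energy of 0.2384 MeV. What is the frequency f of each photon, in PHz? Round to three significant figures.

Take h = 6.62607015e-34 J·s, 1 eV = 1.602176634e-19 J.
Convert to SI: E = 0.2384 MeV = 3.8196e-14 J.
The photon relation is f = E/h, giving f = 5.764e19 Hz.
Converting to PHz: f = 57640 PHz ≈ 5.76e4 PHz.

5.76e4 PHz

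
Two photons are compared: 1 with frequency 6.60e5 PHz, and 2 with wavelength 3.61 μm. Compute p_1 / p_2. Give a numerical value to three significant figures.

7.95e6

p_1 = 1.459e-21 kg·m/s (from frequency = 6.60e5 PHz, via p = hf/c).
p_2 = 1.835e-28 kg·m/s (from wavelength = 3.61 μm, via p = h/λ).
Ratio = 1.459e-21 / 1.835e-28 = 7.95e6.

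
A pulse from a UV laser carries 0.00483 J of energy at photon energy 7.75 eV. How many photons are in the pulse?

3.89·10^15 photons

Per-photon energy: E = 1.242·10^-18 J (from energy = 7.75 eV).
N = E_total / E_photon = 0.00483 J / 1.242·10^-18 J = 3.89·10^15.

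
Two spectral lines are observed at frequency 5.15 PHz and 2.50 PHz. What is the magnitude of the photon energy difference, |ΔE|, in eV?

11.0 eV

Using E = hf: E₁ = 3.412e-18 J, E₂ = 1.657e-18 J.
|ΔE| = |3.412e-18 − 1.657e-18| = 1.76e-18 J = 11.0 eV.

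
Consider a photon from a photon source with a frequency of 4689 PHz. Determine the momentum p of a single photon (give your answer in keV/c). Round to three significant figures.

19.4 keV/c

In SI units: f = 4689 PHz = 4.689 × 10^18 Hz.
Since p = hf/c for a photon, p = 1.036 × 10^-23 kg·m/s.
Converting to keV/c: p = 19.39 keV/c ≈ 19.4 keV/c.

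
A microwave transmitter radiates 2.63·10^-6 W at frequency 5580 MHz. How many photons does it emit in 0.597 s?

4.25·10^17 photons

Total energy: E_total = P·t = 2.63·10^-6 × 0.597 = 1.570·10^-6 J.
Per-photon energy: E = 3.697·10^-24 J.
N = E_total / E_photon = 4.25·10^17.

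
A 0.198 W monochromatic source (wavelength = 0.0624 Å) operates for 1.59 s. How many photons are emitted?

9.89e12 photons

Total energy: E_total = P·t = 0.198 × 1.59 = 0.3148 J.
Per-photon energy: E = 3.183e-14 J.
N = E_total / E_photon = 9.89e12.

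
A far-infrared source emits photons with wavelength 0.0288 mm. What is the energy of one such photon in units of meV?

43.1 meV

Take h = 6.62607015e-34 J·s, c = 2.99792458e8 m/s, 1 eV = 1.602176634e-19 J.
Convert to SI: λ = 0.0288 mm = 2.88e-5 m.
The photon relation is E = hc/λ, giving E = 6.897e-21 J.
Converting to meV: E = 43.05 meV ≈ 43.1 meV.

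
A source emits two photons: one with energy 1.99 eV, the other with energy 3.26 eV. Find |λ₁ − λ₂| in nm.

243 nm

Using λ = hc/E: λ₁ = 6.230e-7 m, λ₂ = 3.803e-7 m.
|Δλ| = |6.230e-7 − 3.803e-7| = 2.43e-7 m = 243 nm.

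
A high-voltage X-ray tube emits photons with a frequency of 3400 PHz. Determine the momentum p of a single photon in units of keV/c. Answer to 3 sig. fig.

14.1 keV/c

In SI units: f = 3400 PHz = 3.4 × 10^18 Hz.
Since p = hf/c for a photon, p = 7.515 × 10^-24 kg·m/s.
Converting to keV/c: p = 14.06 keV/c ≈ 14.1 keV/c.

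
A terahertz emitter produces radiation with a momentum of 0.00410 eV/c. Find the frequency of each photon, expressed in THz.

0.991 THz

Convert to SI: p = 0.00410 eV/c = 2.1912 × 10^-30 kg·m/s.
For a photon f = pc/h, so f = 9.914 × 10^11 Hz.
Converting to THz: f = 0.9914 THz ≈ 0.991 THz.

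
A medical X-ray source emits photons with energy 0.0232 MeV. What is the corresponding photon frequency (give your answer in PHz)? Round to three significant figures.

5610 PHz

Convert to SI: E = 0.0232 MeV = 3.7170 × 10^-15 J.
For a photon f = E/h, so f = 5.610 × 10^18 Hz.
Converting to PHz: f = 5610 PHz ≈ 5610 PHz.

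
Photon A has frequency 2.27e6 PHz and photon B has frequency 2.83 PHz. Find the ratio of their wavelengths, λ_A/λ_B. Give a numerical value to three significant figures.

1.25e-6

λ_A = 1.321e-13 m (from frequency = 2.27e6 PHz, via λ = c/f).
λ_B = 1.059e-7 m (from frequency = 2.83 PHz, via λ = c/f).
Ratio = 1.321e-13 / 1.059e-7 = 1.25e-6.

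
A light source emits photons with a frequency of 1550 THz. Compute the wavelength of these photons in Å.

1930 Å

Use c = 2.99792458 × 10^8 m/s.
In SI units: f = 1550 THz = 1.55 × 10^15 Hz.
Since λ = c/f for a photon, λ = 1.934 × 10^-7 m.
Converting to Å: λ = 1934 Å ≈ 1930 Å.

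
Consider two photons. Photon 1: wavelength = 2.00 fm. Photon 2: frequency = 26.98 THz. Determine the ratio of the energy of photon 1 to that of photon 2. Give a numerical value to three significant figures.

5.56e9

E_1 = 9.932e-11 J (from wavelength = 2.00 fm, via E = hc/λ).
E_2 = 1.788e-20 J (from frequency = 26.98 THz, via E = hf).
Ratio = 9.932e-11 / 1.788e-20 = 5.56e9.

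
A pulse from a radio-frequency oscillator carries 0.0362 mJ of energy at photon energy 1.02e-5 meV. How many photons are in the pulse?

Per-photon energy: E = 1.634e-27 J (from energy = 1.02e-5 meV).
N = E_total / E_photon = 3.62e-5 J / 1.634e-27 J = 2.22e22.

2.22e22 photons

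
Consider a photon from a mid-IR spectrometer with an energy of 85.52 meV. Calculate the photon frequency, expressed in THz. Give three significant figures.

20.7 THz

Take h = 6.62607015 × 10^-34 J·s, 1 eV = 1.602176634 × 10^-19 J.
In SI units: E = 85.52 meV = 1.3702 × 10^-20 J.
Since f = E/h for a photon, f = 2.068 × 10^13 Hz.
Converting to THz: f = 20.68 THz ≈ 20.7 THz.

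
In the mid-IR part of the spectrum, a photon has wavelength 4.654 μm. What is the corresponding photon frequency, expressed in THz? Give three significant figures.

64.4 THz

Use c = 2.99792458e8 m/s.
First convert: λ = 4.654 μm = 4.654e-6 m.
Apply f = c/λ: f = 6.442e13 Hz.
Converting to THz: f = 64.42 THz ≈ 64.4 THz.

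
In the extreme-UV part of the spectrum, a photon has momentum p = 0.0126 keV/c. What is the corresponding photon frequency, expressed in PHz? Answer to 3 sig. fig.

3.05 PHz

In SI units: p = 0.0126 keV/c = 6.7338 × 10^-27 kg·m/s.
For a photon f = pc/h, so f = 3.047 × 10^15 Hz.
Converting to PHz: f = 3.047 PHz ≈ 3.05 PHz.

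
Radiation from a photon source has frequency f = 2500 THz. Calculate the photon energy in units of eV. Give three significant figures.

In SI units: f = 2500 THz = 2.5e15 Hz.
Since E = hf for a photon, E = 1.657e-18 J.
Converting to eV: E = 10.34 eV ≈ 10.3 eV.

10.3 eV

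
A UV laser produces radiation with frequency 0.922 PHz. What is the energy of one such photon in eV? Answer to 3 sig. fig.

3.81 eV

Take h = 6.62607015·10^-34 J·s, 1 eV = 1.602176634·10^-19 J.
First convert: f = 0.922 PHz = 9.22·10^14 Hz.
Since E = hf for a photon, E = 6.109·10^-19 J.
Converting to eV: E = 3.813 eV ≈ 3.81 eV.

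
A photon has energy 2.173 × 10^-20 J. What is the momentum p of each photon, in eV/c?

0.136 eV/c

Take c = 2.99792458 × 10^8 m/s, 1 eV = 1.602176634 × 10^-19 J.
For a photon p = E/c, so p = 7.248 × 10^-29 kg·m/s.
Converting to eV/c: p = 0.1356 eV/c ≈ 0.136 eV/c.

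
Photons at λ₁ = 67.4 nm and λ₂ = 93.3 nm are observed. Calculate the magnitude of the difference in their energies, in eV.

Using E = hc/λ: E₁ = 2.947e-18 J, E₂ = 2.129e-18 J.
|ΔE| = |2.947e-18 − 2.129e-18| = 8.18e-19 J = 5.11 eV.

5.11 eV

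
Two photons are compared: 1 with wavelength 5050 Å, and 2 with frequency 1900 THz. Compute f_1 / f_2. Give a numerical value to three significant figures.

f_1 = 5.936e14 Hz (from wavelength = 5050 Å, via f = c/λ).
f_2 = 1.900e15 Hz (from frequency = 1900 THz, via f given directly).
Ratio = 5.936e14 / 1.900e15 = 0.312.

0.312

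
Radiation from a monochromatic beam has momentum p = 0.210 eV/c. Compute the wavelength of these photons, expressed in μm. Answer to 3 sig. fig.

In SI units: p = 0.210 eV/c = 1.1223e-28 kg·m/s.
Apply λ = h/p: λ = 5.904e-6 m.
Converting to μm: λ = 5.904 μm ≈ 5.90 μm.

5.90 μm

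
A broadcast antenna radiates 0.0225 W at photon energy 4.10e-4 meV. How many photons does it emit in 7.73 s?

Total energy: E_total = P·t = 0.0225 × 7.73 = 0.1739 J.
Per-photon energy: E = 6.569e-26 J.
N = E_total / E_photon = 2.65e24.

2.65e24 photons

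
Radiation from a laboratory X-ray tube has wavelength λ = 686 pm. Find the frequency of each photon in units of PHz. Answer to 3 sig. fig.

(c = 2.99792458e8 m/s.)
Convert to SI: λ = 686 pm = 6.86e-10 m.
For a photon f = c/λ, so f = 4.370e17 Hz.
Converting to PHz: f = 437.0 PHz ≈ 437 PHz.

437 PHz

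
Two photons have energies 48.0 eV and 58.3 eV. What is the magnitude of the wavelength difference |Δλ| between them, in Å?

Using λ = hc/E: λ₁ = 2.583 × 10^-8 m, λ₂ = 2.127 × 10^-8 m.
|Δλ| = |2.583 × 10^-8 − 2.127 × 10^-8| = 4.56 × 10^-9 m = 45.6 Å.

45.6 Å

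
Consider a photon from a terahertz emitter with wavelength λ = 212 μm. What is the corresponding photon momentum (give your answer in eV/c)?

(h = 6.62607015e-34 J·s, c = 2.99792458e8 m/s, 1 eV = 1.602176634e-19 J.)
First convert: λ = 212 μm = 2.12e-4 m.
Since p = h/λ for a photon, p = 3.126e-30 kg·m/s.
Converting to eV/c: p = 0.005848 eV/c ≈ 5.85e-3 eV/c.

5.85e-3 eV/c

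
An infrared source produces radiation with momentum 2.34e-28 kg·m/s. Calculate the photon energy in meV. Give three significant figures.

438 meV

(c = 2.99792458e8 m/s, 1 eV = 1.602176634e-19 J.)
Since E = pc for a photon, E = 7.015e-20 J.
Converting to meV: E = 437.9 meV ≈ 438 meV.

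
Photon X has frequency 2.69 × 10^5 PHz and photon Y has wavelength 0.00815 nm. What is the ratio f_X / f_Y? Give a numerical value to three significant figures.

f_X = 2.690 × 10^20 Hz (from frequency = 2.69 × 10^5 PHz, via f given directly).
f_Y = 3.678 × 10^19 Hz (from wavelength = 0.00815 nm, via f = c/λ).
Ratio = 2.690 × 10^20 / 3.678 × 10^19 = 7.31.

7.31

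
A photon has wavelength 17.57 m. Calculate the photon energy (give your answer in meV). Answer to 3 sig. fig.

7.06e-5 meV

For a photon E = hc/λ, so E = 1.131e-26 J.
Converting to meV: E = 7.057e-5 meV ≈ 7.06e-5 meV.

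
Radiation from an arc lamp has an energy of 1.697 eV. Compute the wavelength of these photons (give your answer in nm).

731 nm

First convert: E = 1.697 eV = 2.7189 × 10^-19 J.
Apply λ = hc/E: λ = 7.306 × 10^-7 m.
Converting to nm: λ = 730.6 nm ≈ 731 nm.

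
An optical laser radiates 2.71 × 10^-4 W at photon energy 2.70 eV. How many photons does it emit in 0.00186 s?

Total energy: E_total = P·t = 2.71 × 10^-4 × 0.00186 = 5.041 × 10^-7 J.
Per-photon energy: E = 4.326 × 10^-19 J.
N = E_total / E_photon = 1.17 × 10^12.

1.17 × 10^12 photons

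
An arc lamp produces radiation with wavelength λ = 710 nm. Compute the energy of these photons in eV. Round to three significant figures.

1.75 eV

Use h = 6.62607015e-34 J·s, c = 2.99792458e8 m/s, 1 eV = 1.602176634e-19 J.
First convert: λ = 710 nm = 7.1e-7 m.
For a photon E = hc/λ, so E = 2.798e-19 J.
Converting to eV: E = 1.746 eV ≈ 1.75 eV.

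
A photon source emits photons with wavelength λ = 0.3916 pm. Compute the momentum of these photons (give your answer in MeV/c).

3.17 MeV/c

Take h = 6.62607015 × 10^-34 J·s, c = 2.99792458 × 10^8 m/s, 1 eV = 1.602176634 × 10^-19 J.
First convert: λ = 0.3916 pm = 3.916 × 10^-13 m.
Apply p = h/λ: p = 1.692 × 10^-21 kg·m/s.
Converting to MeV/c: p = 3.166 MeV/c ≈ 3.17 MeV/c.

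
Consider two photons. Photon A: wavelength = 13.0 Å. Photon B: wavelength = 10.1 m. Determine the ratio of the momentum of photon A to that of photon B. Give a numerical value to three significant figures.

7.77 × 10^9

p_A = 5.097 × 10^-25 kg·m/s (from wavelength = 13.0 Å, via p = h/λ).
p_B = 6.560 × 10^-35 kg·m/s (from wavelength = 10.1 m, via p = h/λ).
Ratio = 5.097 × 10^-25 / 6.560 × 10^-35 = 7.77 × 10^9.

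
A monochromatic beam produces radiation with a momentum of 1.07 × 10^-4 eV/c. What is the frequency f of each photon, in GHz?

In SI units: p = 1.07 × 10^-4 eV/c = 5.7184 × 10^-32 kg·m/s.
The photon relation is f = pc/h, giving f = 2.587 × 10^10 Hz.
Converting to GHz: f = 25.87 GHz ≈ 25.9 GHz.

25.9 GHz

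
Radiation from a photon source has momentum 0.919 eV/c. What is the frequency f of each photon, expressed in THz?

222 THz

In SI units: p = 0.919 eV/c = 4.9114e-28 kg·m/s.
For a photon f = pc/h, so f = 2.222e14 Hz.
Converting to THz: f = 222.2 THz ≈ 222 THz.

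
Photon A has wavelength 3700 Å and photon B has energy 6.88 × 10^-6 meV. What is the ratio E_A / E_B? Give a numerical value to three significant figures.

4.87 × 10^8

E_A = 5.369 × 10^-19 J (from wavelength = 3700 Å, via E = hc/λ).
E_B = 1.102 × 10^-27 J (from energy = 6.88 × 10^-6 meV, via E given directly).
Ratio = 5.369 × 10^-19 / 1.102 × 10^-27 = 4.87 × 10^8.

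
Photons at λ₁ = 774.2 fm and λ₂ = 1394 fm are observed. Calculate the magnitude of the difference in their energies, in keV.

Using E = hc/λ: E₁ = 2.5658 × 10^-13 J, E₂ = 1.4250 × 10^-13 J.
|ΔE| = |2.5658 × 10^-13 − 1.4250 × 10^-13| = 1.14 × 10^-13 J = 712 keV.

712 keV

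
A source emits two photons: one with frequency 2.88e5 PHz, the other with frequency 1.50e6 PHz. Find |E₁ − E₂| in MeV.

5.01 MeV

Using E = hf: E₁ = 1.908e-13 J, E₂ = 9.939e-13 J.
|ΔE| = |1.908e-13 − 9.939e-13| = 8.03e-13 J = 5.01 MeV.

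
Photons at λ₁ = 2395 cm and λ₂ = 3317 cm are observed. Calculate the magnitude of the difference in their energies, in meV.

Using E = hc/λ: E₁ = 8.2941 × 10^-27 J, E₂ = 5.9887 × 10^-27 J.
|ΔE| = |8.2941 × 10^-27 − 5.9887 × 10^-27| = 2.31 × 10^-27 J = 1.44 × 10^-5 meV.

1.44 × 10^-5 meV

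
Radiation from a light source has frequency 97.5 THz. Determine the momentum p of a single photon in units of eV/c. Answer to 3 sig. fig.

Use h = 6.62607015·10^-34 J·s, c = 2.99792458·10^8 m/s, 1 eV = 1.602176634·10^-19 J.
In SI units: f = 97.5 THz = 9.75·10^13 Hz.
Since p = hf/c for a photon, p = 2.155·10^-28 kg·m/s.
Converting to eV/c: p = 0.4032 eV/c ≈ 0.403 eV/c.

0.403 eV/c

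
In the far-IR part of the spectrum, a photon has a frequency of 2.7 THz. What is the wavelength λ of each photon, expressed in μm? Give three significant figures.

111 μm

Take c = 2.99792458e8 m/s.
First convert: f = 2.7 THz = 2.7e12 Hz.
Since λ = c/f for a photon, λ = 1.110e-4 m.
Converting to μm: λ = 111.0 μm ≈ 111 μm.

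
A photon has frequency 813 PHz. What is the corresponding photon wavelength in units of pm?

Use c = 2.99792458e8 m/s.
Convert to SI: f = 813 PHz = 8.13e17 Hz.
Since λ = c/f for a photon, λ = 3.687e-10 m.
Converting to pm: λ = 368.7 pm ≈ 369 pm.

369 pm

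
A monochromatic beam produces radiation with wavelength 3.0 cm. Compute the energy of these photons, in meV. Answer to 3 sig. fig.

0.0413 meV

Take h = 6.62607015·10^-34 J·s, c = 2.99792458·10^8 m/s, 1 eV = 1.602176634·10^-19 J.
In SI units: λ = 3.0 cm = 0.030 m.
Since E = hc/λ for a photon, E = 6.621·10^-24 J.
Converting to meV: E = 0.04133 meV ≈ 0.0413 meV.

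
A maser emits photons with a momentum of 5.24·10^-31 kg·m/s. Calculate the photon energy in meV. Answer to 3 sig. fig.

The photon relation is E = pc, giving E = 1.571·10^-22 J.
Converting to meV: E = 0.9805 meV ≈ 0.980 meV.

0.980 meV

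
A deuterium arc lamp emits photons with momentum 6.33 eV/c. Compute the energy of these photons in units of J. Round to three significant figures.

1.01 × 10^-18 J

Use c = 2.99792458 × 10^8 m/s, 1 eV = 1.602176634 × 10^-19 J.
First convert: p = 6.33 eV/c = 3.3829 × 10^-27 kg·m/s.
For a photon E = pc, so E = 1.014 × 10^-18 J.
So E ≈ 1.01 × 10^-18 J.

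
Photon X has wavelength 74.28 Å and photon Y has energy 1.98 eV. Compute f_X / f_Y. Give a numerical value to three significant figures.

f_X = 4.036·10^16 Hz (from wavelength = 74.28 Å, via f = c/λ).
f_Y = 4.788·10^14 Hz (from energy = 1.98 eV, via f = E/h).
Ratio = 4.036·10^16 / 4.788·10^14 = 84.3.

84.3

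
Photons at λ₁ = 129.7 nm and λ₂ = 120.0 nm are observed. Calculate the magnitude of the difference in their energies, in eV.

Using E = hc/λ: E₁ = 1.5316e-18 J, E₂ = 1.6554e-18 J.
|ΔE| = |1.5316e-18 − 1.6554e-18| = 1.24e-19 J = 0.773 eV.

0.773 eV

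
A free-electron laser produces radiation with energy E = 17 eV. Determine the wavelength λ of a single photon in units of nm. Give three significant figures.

72.9 nm

(h = 6.62607015e-34 J·s, c = 2.99792458e8 m/s, 1 eV = 1.602176634e-19 J.)
First convert: E = 17 eV = 2.7237e-18 J.
Since λ = hc/E for a photon, λ = 7.293e-8 m.
Converting to nm: λ = 72.93 nm ≈ 72.9 nm.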